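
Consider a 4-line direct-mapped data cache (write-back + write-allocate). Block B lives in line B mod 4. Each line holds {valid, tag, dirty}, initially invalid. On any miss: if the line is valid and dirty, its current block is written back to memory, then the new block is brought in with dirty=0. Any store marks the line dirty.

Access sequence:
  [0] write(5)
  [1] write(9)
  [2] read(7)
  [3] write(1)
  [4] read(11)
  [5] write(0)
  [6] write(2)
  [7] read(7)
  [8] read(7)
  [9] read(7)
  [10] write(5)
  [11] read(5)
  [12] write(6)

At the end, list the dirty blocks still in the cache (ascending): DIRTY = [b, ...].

DIRTY = [0, 5, 6]

0: W B5 → L1 miss [D]
1: W B9 → L1 miss wb→B5 [D]
2: R B7 → L3 miss [-]
3: W B1 → L1 miss wb→B9 [D]
4: R B11 → L3 miss [-]
5: W B0 → L0 miss [D]
6: W B2 → L2 miss [D]
7: R B7 → L3 miss [-]
8: R B7 → L3 hit [-]
9: R B7 → L3 hit [-]
10: W B5 → L1 miss wb→B1 [D]
11: R B5 → L1 hit [D]
12: W B6 → L2 miss wb→B2 [D]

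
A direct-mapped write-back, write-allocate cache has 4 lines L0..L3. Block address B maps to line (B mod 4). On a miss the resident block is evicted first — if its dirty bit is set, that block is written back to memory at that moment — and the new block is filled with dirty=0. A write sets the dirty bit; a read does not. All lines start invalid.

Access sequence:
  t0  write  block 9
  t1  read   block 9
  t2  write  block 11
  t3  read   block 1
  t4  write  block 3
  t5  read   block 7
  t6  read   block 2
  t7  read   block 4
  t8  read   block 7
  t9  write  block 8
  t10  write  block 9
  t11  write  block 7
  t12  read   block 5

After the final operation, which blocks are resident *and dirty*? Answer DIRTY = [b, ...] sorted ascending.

0: W B9 -> L1 miss  d=D]
1: R B9 -> L1 hit  d=D]
2: W B11 -> L3 miss  d=D]
3: R B1 -> L1 miss wb->B9  d=-]
4: W B3 -> L3 miss wb->B11  d=D]
5: R B7 -> L3 miss wb->B3  d=-]
6: R B2 -> L2 miss  d=-]
7: R B4 -> L0 miss  d=-]
8: R B7 -> L3 hit  d=-]
9: W B8 -> L0 miss  d=D]
10: W B9 -> L1 miss  d=D]
11: W B7 -> L3 hit  d=D]
12: R B5 -> L1 miss wb->B9  d=-]

DIRTY = [7, 8]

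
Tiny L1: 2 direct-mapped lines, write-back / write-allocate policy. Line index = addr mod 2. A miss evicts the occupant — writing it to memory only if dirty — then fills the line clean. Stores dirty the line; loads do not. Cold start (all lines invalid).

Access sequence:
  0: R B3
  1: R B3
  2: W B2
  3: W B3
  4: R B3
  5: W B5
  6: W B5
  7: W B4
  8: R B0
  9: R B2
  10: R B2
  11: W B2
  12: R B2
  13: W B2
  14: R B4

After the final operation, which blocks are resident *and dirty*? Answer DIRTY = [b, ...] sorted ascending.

0: R B3 → L1 miss [-]
1: R B3 → L1 hit [-]
2: W B2 → L0 miss [D]
3: W B3 → L1 hit [D]
4: R B3 → L1 hit [D]
5: W B5 → L1 miss wb→B3 [D]
6: W B5 → L1 hit [D]
7: W B4 → L0 miss wb→B2 [D]
8: R B0 → L0 miss wb→B4 [-]
9: R B2 → L0 miss [-]
10: R B2 → L0 hit [-]
11: W B2 → L0 hit [D]
12: R B2 → L0 hit [D]
13: W B2 → L0 hit [D]
14: R B4 → L0 miss wb→B2 [-]

DIRTY = [5]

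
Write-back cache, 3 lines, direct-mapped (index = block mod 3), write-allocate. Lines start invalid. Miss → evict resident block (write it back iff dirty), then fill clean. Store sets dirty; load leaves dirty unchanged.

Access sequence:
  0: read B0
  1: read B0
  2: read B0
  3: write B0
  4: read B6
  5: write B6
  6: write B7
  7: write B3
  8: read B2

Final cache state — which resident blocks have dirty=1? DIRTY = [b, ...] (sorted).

DIRTY = [3, 7]

  0 | R B0 → L0 miss [-]
  1 | R B0 → L0 hit [-]
  2 | R B0 → L0 hit [-]
  3 | W B0 → L0 hit [D]
  4 | R B6 → L0 miss wb→B0 [-]
  5 | W B6 → L0 hit [D]
  6 | W B7 → L1 miss [D]
  7 | W B3 → L0 miss wb→B6 [D]
  8 | R B2 → L2 miss [-]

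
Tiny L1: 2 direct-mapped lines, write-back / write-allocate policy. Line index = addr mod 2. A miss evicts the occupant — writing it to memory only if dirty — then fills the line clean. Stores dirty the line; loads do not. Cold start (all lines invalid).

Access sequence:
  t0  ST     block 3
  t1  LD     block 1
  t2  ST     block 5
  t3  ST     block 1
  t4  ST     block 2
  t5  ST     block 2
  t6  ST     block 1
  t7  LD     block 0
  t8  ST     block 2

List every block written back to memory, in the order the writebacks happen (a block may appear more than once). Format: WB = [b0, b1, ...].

WB = [3, 5, 2]

0: W B3 -> L1 miss  d=D]
1: R B1 -> L1 miss wb->B3  d=-]
2: W B5 -> L1 miss  d=D]
3: W B1 -> L1 miss wb->B5  d=D]
4: W B2 -> L0 miss  d=D]
5: W B2 -> L0 hit  d=D]
6: W B1 -> L1 hit  d=D]
7: R B0 -> L0 miss wb->B2  d=-]
8: W B2 -> L0 miss  d=D]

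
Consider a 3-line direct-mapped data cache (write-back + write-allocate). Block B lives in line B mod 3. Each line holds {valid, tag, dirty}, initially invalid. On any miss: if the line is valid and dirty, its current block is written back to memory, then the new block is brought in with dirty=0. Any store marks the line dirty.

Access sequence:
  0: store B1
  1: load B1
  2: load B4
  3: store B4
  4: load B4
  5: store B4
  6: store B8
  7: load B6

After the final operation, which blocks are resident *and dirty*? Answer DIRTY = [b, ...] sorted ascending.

DIRTY = [4, 8]

0: W B1 -> L1 miss  d=D]
1: R B1 -> L1 hit  d=D]
2: R B4 -> L1 miss wb->B1  d=-]
3: W B4 -> L1 hit  d=D]
4: R B4 -> L1 hit  d=D]
5: W B4 -> L1 hit  d=D]
6: W B8 -> L2 miss  d=D]
7: R B6 -> L0 miss  d=-]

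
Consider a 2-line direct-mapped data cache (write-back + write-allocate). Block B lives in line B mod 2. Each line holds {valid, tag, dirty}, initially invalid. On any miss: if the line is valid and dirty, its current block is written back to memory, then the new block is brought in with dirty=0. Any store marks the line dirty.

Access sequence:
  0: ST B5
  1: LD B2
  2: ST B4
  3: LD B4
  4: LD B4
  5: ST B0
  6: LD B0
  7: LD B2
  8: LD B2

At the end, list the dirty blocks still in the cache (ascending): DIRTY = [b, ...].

DIRTY = [5]

0: W B5 → L1 miss [D]
1: R B2 → L0 miss [-]
2: W B4 → L0 miss [D]
3: R B4 → L0 hit [D]
4: R B4 → L0 hit [D]
5: W B0 → L0 miss wb→B4 [D]
6: R B0 → L0 hit [D]
7: R B2 → L0 miss wb→B0 [-]
8: R B2 → L0 hit [-]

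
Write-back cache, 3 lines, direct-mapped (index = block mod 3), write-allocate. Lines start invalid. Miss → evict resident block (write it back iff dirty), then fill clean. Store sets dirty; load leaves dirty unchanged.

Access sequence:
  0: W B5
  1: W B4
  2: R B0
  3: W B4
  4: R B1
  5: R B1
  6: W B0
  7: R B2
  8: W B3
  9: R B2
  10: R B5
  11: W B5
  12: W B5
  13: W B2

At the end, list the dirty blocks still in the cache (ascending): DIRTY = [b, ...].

0: W B5 → L2 miss [D]
1: W B4 → L1 miss [D]
2: R B0 → L0 miss [-]
3: W B4 → L1 hit [D]
4: R B1 → L1 miss wb→B4 [-]
5: R B1 → L1 hit [-]
6: W B0 → L0 hit [D]
7: R B2 → L2 miss wb→B5 [-]
8: W B3 → L0 miss wb→B0 [D]
9: R B2 → L2 hit [-]
10: R B5 → L2 miss [-]
11: W B5 → L2 hit [D]
12: W B5 → L2 hit [D]
13: W B2 → L2 miss wb→B5 [D]

DIRTY = [2, 3]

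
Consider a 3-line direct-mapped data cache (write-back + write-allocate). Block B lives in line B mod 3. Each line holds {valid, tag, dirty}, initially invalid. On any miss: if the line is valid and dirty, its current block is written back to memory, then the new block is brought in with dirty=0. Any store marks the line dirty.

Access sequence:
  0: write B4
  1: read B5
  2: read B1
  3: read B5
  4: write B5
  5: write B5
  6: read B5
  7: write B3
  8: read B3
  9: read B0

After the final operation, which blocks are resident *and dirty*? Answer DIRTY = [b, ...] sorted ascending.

DIRTY = [5]

0: W B4 -> L1 miss  d=D]
1: R B5 -> L2 miss  d=-]
2: R B1 -> L1 miss wb->B4  d=-]
3: R B5 -> L2 hit  d=-]
4: W B5 -> L2 hit  d=D]
5: W B5 -> L2 hit  d=D]
6: R B5 -> L2 hit  d=D]
7: W B3 -> L0 miss  d=D]
8: R B3 -> L0 hit  d=D]
9: R B0 -> L0 miss wb->B3  d=-]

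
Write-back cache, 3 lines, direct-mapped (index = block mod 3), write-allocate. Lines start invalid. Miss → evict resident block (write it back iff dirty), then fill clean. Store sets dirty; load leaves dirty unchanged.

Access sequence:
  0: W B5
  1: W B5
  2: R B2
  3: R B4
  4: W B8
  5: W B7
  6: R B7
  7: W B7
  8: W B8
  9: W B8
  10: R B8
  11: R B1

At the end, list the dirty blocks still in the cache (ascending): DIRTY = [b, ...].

0: W B5 -> L2 miss  d=D]
1: W B5 -> L2 hit  d=D]
2: R B2 -> L2 miss wb->B5  d=-]
3: R B4 -> L1 miss  d=-]
4: W B8 -> L2 miss  d=D]
5: W B7 -> L1 miss  d=D]
6: R B7 -> L1 hit  d=D]
7: W B7 -> L1 hit  d=D]
8: W B8 -> L2 hit  d=D]
9: W B8 -> L2 hit  d=D]
10: R B8 -> L2 hit  d=D]
11: R B1 -> L1 miss wb->B7  d=-]

DIRTY = [8]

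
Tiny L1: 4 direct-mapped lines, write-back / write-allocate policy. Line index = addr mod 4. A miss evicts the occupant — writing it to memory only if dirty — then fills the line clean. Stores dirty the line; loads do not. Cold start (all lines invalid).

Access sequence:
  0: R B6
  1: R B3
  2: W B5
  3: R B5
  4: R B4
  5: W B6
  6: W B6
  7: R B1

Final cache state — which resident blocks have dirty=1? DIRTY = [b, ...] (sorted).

0: R B6 → L2 miss [-]
1: R B3 → L3 miss [-]
2: W B5 → L1 miss [D]
3: R B5 → L1 hit [D]
4: R B4 → L0 miss [-]
5: W B6 → L2 hit [D]
6: W B6 → L2 hit [D]
7: R B1 → L1 miss wb→B5 [-]

DIRTY = [6]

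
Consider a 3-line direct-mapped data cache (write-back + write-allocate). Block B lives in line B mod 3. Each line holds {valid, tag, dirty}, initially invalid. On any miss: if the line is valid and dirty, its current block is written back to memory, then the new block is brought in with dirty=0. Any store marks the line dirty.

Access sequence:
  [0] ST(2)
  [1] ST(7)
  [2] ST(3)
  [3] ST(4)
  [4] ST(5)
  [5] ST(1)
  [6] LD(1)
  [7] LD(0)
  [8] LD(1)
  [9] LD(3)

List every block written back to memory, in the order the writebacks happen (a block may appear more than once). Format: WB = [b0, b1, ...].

WB = [7, 2, 4, 3]

0: W B2 → L2 miss [D]
1: W B7 → L1 miss [D]
2: W B3 → L0 miss [D]
3: W B4 → L1 miss wb→B7 [D]
4: W B5 → L2 miss wb→B2 [D]
5: W B1 → L1 miss wb→B4 [D]
6: R B1 → L1 hit [D]
7: R B0 → L0 miss wb→B3 [-]
8: R B1 → L1 hit [D]
9: R B3 → L0 miss [-]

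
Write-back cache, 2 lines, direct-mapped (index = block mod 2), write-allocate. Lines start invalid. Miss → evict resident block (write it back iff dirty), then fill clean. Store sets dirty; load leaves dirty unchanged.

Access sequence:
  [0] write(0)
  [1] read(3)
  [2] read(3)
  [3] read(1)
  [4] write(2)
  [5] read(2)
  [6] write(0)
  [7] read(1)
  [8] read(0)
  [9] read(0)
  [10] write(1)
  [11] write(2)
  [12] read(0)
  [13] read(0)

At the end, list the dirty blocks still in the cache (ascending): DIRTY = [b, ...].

0: W B0 -> L0 miss  d=D]
1: R B3 -> L1 miss  d=-]
2: R B3 -> L1 hit  d=-]
3: R B1 -> L1 miss  d=-]
4: W B2 -> L0 miss wb->B0  d=D]
5: R B2 -> L0 hit  d=D]
6: W B0 -> L0 miss wb->B2  d=D]
7: R B1 -> L1 hit  d=-]
8: R B0 -> L0 hit  d=D]
9: R B0 -> L0 hit  d=D]
10: W B1 -> L1 hit  d=D]
11: W B2 -> L0 miss wb->B0  d=D]
12: R B0 -> L0 miss wb->B2  d=-]
13: R B0 -> L0 hit  d=-]

DIRTY = [1]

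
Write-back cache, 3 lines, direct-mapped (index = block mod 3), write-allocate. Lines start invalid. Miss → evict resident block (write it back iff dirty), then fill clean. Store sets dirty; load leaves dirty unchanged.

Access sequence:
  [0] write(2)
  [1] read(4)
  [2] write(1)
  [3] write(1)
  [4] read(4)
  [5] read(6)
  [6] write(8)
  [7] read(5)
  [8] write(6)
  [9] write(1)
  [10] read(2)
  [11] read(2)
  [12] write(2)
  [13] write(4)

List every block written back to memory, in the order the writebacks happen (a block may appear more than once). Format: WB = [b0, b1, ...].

WB = [1, 2, 8, 1]

0: W B2 -> L2 miss  d=D]
1: R B4 -> L1 miss  d=-]
2: W B1 -> L1 miss  d=D]
3: W B1 -> L1 hit  d=D]
4: R B4 -> L1 miss wb->B1  d=-]
5: R B6 -> L0 miss  d=-]
6: W B8 -> L2 miss wb->B2  d=D]
7: R B5 -> L2 miss wb->B8  d=-]
8: W B6 -> L0 hit  d=D]
9: W B1 -> L1 miss  d=D]
10: R B2 -> L2 miss  d=-]
11: R B2 -> L2 hit  d=-]
12: W B2 -> L2 hit  d=D]
13: W B4 -> L1 miss wb->B1  d=D]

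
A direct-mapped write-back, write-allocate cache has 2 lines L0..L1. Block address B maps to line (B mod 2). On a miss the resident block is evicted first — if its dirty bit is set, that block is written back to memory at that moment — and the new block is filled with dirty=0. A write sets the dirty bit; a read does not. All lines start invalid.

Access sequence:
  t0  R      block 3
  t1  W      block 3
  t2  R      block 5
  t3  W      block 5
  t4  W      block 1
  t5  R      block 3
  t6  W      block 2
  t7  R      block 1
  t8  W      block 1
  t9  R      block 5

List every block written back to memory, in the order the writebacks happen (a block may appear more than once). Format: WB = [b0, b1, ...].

  0 | R B3 → L1 miss [-]
  1 | W B3 → L1 hit [D]
  2 | R B5 → L1 miss wb→B3 [-]
  3 | W B5 → L1 hit [D]
  4 | W B1 → L1 miss wb→B5 [D]
  5 | R B3 → L1 miss wb→B1 [-]
  6 | W B2 → L0 miss [D]
  7 | R B1 → L1 miss [-]
  8 | W B1 → L1 hit [D]
  9 | R B5 → L1 miss wb→B1 [-]

WB = [3, 5, 1, 1]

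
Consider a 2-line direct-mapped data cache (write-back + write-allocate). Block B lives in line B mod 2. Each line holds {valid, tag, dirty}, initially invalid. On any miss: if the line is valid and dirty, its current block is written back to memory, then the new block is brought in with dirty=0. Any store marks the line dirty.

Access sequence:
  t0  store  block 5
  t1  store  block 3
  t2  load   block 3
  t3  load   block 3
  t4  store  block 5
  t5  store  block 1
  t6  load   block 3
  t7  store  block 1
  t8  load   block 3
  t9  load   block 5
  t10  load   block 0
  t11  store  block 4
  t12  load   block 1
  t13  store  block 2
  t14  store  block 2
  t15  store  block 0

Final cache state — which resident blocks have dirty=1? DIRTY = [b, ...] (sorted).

DIRTY = [0]

0: W B5 → L1 miss [D]
1: W B3 → L1 miss wb→B5 [D]
2: R B3 → L1 hit [D]
3: R B3 → L1 hit [D]
4: W B5 → L1 miss wb→B3 [D]
5: W B1 → L1 miss wb→B5 [D]
6: R B3 → L1 miss wb→B1 [-]
7: W B1 → L1 miss [D]
8: R B3 → L1 miss wb→B1 [-]
9: R B5 → L1 miss [-]
10: R B0 → L0 miss [-]
11: W B4 → L0 miss [D]
12: R B1 → L1 miss [-]
13: W B2 → L0 miss wb→B4 [D]
14: W B2 → L0 hit [D]
15: W B0 → L0 miss wb→B2 [D]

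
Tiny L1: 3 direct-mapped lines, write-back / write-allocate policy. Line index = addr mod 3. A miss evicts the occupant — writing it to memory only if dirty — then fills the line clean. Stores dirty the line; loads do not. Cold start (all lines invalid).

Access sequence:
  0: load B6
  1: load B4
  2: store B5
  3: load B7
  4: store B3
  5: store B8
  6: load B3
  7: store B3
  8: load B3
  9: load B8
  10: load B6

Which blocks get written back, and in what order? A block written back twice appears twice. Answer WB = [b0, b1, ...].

WB = [5, 3]

  0 | R B6 → L0 miss [-]
  1 | R B4 → L1 miss [-]
  2 | W B5 → L2 miss [D]
  3 | R B7 → L1 miss [-]
  4 | W B3 → L0 miss [D]
  5 | W B8 → L2 miss wb→B5 [D]
  6 | R B3 → L0 hit [D]
  7 | W B3 → L0 hit [D]
  8 | R B3 → L0 hit [D]
  9 | R B8 → L2 hit [D]
  10 | R B6 → L0 miss wb→B3 [-]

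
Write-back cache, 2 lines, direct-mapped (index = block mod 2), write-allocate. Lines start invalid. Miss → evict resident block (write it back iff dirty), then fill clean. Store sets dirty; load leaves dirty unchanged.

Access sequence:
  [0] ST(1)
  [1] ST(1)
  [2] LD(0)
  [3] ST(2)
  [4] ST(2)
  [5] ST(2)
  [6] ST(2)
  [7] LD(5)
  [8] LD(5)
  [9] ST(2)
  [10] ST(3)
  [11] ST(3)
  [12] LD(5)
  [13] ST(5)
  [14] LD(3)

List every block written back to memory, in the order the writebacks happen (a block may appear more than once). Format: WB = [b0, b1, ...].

0: W B1 → L1 miss [D]
1: W B1 → L1 hit [D]
2: R B0 → L0 miss [-]
3: W B2 → L0 miss [D]
4: W B2 → L0 hit [D]
5: W B2 → L0 hit [D]
6: W B2 → L0 hit [D]
7: R B5 → L1 miss wb→B1 [-]
8: R B5 → L1 hit [-]
9: W B2 → L0 hit [D]
10: W B3 → L1 miss [D]
11: W B3 → L1 hit [D]
12: R B5 → L1 miss wb→B3 [-]
13: W B5 → L1 hit [D]
14: R B3 → L1 miss wb→B5 [-]

WB = [1, 3, 5]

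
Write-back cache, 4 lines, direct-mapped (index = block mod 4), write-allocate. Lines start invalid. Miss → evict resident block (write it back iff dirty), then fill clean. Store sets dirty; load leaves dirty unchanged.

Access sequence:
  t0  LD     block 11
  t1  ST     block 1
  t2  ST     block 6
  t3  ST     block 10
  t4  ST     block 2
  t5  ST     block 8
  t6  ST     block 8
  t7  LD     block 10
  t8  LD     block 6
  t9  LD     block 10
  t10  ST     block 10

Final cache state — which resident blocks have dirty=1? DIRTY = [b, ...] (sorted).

DIRTY = [1, 8, 10]

  0 | R B11 → L3 miss [-]
  1 | W B1 → L1 miss [D]
  2 | W B6 → L2 miss [D]
  3 | W B10 → L2 miss wb→B6 [D]
  4 | W B2 → L2 miss wb→B10 [D]
  5 | W B8 → L0 miss [D]
  6 | W B8 → L0 hit [D]
  7 | R B10 → L2 miss wb→B2 [-]
  8 | R B6 → L2 miss [-]
  9 | R B10 → L2 miss [-]
  10 | W B10 → L2 hit [D]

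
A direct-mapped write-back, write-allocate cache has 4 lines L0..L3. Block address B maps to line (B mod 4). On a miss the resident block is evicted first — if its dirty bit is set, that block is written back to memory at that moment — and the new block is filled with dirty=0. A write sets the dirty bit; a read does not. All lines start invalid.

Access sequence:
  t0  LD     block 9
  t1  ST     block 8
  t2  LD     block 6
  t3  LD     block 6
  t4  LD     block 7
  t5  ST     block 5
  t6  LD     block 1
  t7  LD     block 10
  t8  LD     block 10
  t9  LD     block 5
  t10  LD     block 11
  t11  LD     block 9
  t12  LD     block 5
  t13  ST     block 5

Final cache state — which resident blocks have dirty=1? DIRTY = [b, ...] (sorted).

0: R B9 → L1 miss [-]
1: W B8 → L0 miss [D]
2: R B6 → L2 miss [-]
3: R B6 → L2 hit [-]
4: R B7 → L3 miss [-]
5: W B5 → L1 miss [D]
6: R B1 → L1 miss wb→B5 [-]
7: R B10 → L2 miss [-]
8: R B10 → L2 hit [-]
9: R B5 → L1 miss [-]
10: R B11 → L3 miss [-]
11: R B9 → L1 miss [-]
12: R B5 → L1 miss [-]
13: W B5 → L1 hit [D]

DIRTY = [5, 8]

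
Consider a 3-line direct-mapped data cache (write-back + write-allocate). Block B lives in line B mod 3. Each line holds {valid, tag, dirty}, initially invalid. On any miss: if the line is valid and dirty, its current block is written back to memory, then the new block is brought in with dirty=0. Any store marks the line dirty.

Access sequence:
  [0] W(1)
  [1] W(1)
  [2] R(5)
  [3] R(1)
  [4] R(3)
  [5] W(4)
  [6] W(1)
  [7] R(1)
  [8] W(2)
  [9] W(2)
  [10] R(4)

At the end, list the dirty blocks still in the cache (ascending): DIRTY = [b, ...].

DIRTY = [2]

0: W B1 → L1 miss [D]
1: W B1 → L1 hit [D]
2: R B5 → L2 miss [-]
3: R B1 → L1 hit [D]
4: R B3 → L0 miss [-]
5: W B4 → L1 miss wb→B1 [D]
6: W B1 → L1 miss wb→B4 [D]
7: R B1 → L1 hit [D]
8: W B2 → L2 miss [D]
9: W B2 → L2 hit [D]
10: R B4 → L1 miss wb→B1 [-]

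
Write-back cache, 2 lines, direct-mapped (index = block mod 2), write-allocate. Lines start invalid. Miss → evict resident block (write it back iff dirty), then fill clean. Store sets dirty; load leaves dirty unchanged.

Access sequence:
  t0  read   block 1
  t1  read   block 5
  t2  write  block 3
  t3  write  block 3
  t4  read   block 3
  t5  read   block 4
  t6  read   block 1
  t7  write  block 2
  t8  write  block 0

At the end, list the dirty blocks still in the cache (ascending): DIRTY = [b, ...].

  0 | R B1 → L1 miss [-]
  1 | R B5 → L1 miss [-]
  2 | W B3 → L1 miss [D]
  3 | W B3 → L1 hit [D]
  4 | R B3 → L1 hit [D]
  5 | R B4 → L0 miss [-]
  6 | R B1 → L1 miss wb→B3 [-]
  7 | W B2 → L0 miss [D]
  8 | W B0 → L0 miss wb→B2 [D]

DIRTY = [0]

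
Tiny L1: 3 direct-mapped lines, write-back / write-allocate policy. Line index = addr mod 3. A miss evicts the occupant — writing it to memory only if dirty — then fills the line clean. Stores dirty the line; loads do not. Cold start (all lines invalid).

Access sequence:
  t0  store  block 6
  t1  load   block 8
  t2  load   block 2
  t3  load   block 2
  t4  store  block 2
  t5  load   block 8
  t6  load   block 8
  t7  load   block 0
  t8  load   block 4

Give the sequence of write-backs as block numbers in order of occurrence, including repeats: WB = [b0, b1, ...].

0: W B6 → L0 miss [D]
1: R B8 → L2 miss [-]
2: R B2 → L2 miss [-]
3: R B2 → L2 hit [-]
4: W B2 → L2 hit [D]
5: R B8 → L2 miss wb→B2 [-]
6: R B8 → L2 hit [-]
7: R B0 → L0 miss wb→B6 [-]
8: R B4 → L1 miss [-]

WB = [2, 6]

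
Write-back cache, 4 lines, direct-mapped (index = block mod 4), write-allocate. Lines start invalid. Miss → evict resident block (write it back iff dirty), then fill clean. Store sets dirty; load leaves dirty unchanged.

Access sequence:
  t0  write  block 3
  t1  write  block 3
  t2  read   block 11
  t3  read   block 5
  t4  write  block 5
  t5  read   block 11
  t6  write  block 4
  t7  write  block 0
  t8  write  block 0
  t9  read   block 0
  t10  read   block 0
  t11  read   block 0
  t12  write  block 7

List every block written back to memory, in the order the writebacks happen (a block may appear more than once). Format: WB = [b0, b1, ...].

WB = [3, 4]

0: W B3 → L3 miss [D]
1: W B3 → L3 hit [D]
2: R B11 → L3 miss wb→B3 [-]
3: R B5 → L1 miss [-]
4: W B5 → L1 hit [D]
5: R B11 → L3 hit [-]
6: W B4 → L0 miss [D]
7: W B0 → L0 miss wb→B4 [D]
8: W B0 → L0 hit [D]
9: R B0 → L0 hit [D]
10: R B0 → L0 hit [D]
11: R B0 → L0 hit [D]
12: W B7 → L3 miss [D]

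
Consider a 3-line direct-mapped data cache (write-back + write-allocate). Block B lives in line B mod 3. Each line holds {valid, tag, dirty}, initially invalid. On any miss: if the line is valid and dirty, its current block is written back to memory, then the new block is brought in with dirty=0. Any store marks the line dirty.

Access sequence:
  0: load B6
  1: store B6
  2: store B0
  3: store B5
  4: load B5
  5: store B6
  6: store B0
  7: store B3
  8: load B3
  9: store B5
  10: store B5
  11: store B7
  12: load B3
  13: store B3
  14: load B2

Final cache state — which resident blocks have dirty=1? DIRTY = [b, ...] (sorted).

  0 | R B6 → L0 miss [-]
  1 | W B6 → L0 hit [D]
  2 | W B0 → L0 miss wb→B6 [D]
  3 | W B5 → L2 miss [D]
  4 | R B5 → L2 hit [D]
  5 | W B6 → L0 miss wb→B0 [D]
  6 | W B0 → L0 miss wb→B6 [D]
  7 | W B3 → L0 miss wb→B0 [D]
  8 | R B3 → L0 hit [D]
  9 | W B5 → L2 hit [D]
  10 | W B5 → L2 hit [D]
  11 | W B7 → L1 miss [D]
  12 | R B3 → L0 hit [D]
  13 | W B3 → L0 hit [D]
  14 | R B2 → L2 miss wb→B5 [-]

DIRTY = [3, 7]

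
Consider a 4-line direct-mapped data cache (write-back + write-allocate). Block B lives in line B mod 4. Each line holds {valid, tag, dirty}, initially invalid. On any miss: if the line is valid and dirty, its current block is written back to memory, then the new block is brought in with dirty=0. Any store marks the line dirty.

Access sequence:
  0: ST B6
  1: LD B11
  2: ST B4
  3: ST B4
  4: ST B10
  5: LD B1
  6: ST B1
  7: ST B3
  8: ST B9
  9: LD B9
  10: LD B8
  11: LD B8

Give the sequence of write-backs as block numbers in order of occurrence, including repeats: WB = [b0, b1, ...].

0: W B6 -> L2 miss  d=D]
1: R B11 -> L3 miss  d=-]
2: W B4 -> L0 miss  d=D]
3: W B4 -> L0 hit  d=D]
4: W B10 -> L2 miss wb->B6  d=D]
5: R B1 -> L1 miss  d=-]
6: W B1 -> L1 hit  d=D]
7: W B3 -> L3 miss  d=D]
8: W B9 -> L1 miss wb->B1  d=D]
9: R B9 -> L1 hit  d=D]
10: R B8 -> L0 miss wb->B4  d=-]
11: R B8 -> L0 hit  d=-]

WB = [6, 1, 4]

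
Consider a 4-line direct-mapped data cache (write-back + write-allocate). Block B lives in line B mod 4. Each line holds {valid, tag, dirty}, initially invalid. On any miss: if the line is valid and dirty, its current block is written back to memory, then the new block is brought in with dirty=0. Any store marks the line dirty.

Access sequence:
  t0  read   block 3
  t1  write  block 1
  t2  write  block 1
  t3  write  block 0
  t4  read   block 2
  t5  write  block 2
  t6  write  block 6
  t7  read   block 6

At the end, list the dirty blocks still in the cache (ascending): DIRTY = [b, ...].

0: R B3 → L3 miss [-]
1: W B1 → L1 miss [D]
2: W B1 → L1 hit [D]
3: W B0 → L0 miss [D]
4: R B2 → L2 miss [-]
5: W B2 → L2 hit [D]
6: W B6 → L2 miss wb→B2 [D]
7: R B6 → L2 hit [D]

DIRTY = [0, 1, 6]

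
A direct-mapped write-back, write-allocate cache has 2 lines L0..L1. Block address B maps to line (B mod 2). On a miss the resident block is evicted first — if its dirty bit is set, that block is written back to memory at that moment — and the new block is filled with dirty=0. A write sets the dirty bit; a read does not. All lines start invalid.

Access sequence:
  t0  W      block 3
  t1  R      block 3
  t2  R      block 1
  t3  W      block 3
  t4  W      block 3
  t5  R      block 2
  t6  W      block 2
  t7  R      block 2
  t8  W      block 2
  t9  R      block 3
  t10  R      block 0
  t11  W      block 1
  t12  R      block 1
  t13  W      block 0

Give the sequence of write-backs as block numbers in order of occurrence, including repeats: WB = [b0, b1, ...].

0: W B3 -> L1 miss  d=D]
1: R B3 -> L1 hit  d=D]
2: R B1 -> L1 miss wb->B3  d=-]
3: W B3 -> L1 miss  d=D]
4: W B3 -> L1 hit  d=D]
5: R B2 -> L0 miss  d=-]
6: W B2 -> L0 hit  d=D]
7: R B2 -> L0 hit  d=D]
8: W B2 -> L0 hit  d=D]
9: R B3 -> L1 hit  d=D]
10: R B0 -> L0 miss wb->B2  d=-]
11: W B1 -> L1 miss wb->B3  d=D]
12: R B1 -> L1 hit  d=D]
13: W B0 -> L0 hit  d=D]

WB = [3, 2, 3]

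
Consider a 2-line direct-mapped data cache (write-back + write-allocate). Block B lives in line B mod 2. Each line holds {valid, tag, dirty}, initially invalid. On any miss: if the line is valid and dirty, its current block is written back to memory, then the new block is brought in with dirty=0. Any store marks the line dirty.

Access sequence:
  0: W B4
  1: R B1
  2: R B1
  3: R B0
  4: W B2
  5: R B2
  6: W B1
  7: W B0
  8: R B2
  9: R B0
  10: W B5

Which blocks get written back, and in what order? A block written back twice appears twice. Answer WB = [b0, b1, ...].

WB = [4, 2, 0, 1]

0: W B4 → L0 miss [D]
1: R B1 → L1 miss [-]
2: R B1 → L1 hit [-]
3: R B0 → L0 miss wb→B4 [-]
4: W B2 → L0 miss [D]
5: R B2 → L0 hit [D]
6: W B1 → L1 hit [D]
7: W B0 → L0 miss wb→B2 [D]
8: R B2 → L0 miss wb→B0 [-]
9: R B0 → L0 miss [-]
10: W B5 → L1 miss wb→B1 [D]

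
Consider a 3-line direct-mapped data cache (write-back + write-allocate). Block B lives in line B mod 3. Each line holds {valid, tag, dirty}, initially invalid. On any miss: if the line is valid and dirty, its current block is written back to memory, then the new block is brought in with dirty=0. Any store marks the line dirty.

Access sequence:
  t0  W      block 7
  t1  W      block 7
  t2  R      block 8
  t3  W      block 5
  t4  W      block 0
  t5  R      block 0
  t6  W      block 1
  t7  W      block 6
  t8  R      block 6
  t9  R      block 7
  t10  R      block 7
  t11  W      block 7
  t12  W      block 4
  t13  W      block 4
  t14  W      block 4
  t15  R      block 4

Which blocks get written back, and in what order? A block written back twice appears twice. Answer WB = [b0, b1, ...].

0: W B7 -> L1 miss  d=D]
1: W B7 -> L1 hit  d=D]
2: R B8 -> L2 miss  d=-]
3: W B5 -> L2 miss  d=D]
4: W B0 -> L0 miss  d=D]
5: R B0 -> L0 hit  d=D]
6: W B1 -> L1 miss wb->B7  d=D]
7: W B6 -> L0 miss wb->B0  d=D]
8: R B6 -> L0 hit  d=D]
9: R B7 -> L1 miss wb->B1  d=-]
10: R B7 -> L1 hit  d=-]
11: W B7 -> L1 hit  d=D]
12: W B4 -> L1 miss wb->B7  d=D]
13: W B4 -> L1 hit  d=D]
14: W B4 -> L1 hit  d=D]
15: R B4 -> L1 hit  d=D]

WB = [7, 0, 1, 7]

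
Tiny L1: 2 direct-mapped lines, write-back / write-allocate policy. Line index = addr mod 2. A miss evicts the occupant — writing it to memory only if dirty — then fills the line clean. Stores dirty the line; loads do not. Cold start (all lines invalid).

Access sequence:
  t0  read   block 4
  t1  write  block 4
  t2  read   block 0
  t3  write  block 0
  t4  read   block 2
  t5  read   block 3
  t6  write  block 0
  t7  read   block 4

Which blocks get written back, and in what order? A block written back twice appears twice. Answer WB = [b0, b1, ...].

WB = [4, 0, 0]

0: R B4 -> L0 miss  d=-]
1: W B4 -> L0 hit  d=D]
2: R B0 -> L0 miss wb->B4  d=-]
3: W B0 -> L0 hit  d=D]
4: R B2 -> L0 miss wb->B0  d=-]
5: R B3 -> L1 miss  d=-]
6: W B0 -> L0 miss  d=D]
7: R B4 -> L0 miss wb->B0  d=-]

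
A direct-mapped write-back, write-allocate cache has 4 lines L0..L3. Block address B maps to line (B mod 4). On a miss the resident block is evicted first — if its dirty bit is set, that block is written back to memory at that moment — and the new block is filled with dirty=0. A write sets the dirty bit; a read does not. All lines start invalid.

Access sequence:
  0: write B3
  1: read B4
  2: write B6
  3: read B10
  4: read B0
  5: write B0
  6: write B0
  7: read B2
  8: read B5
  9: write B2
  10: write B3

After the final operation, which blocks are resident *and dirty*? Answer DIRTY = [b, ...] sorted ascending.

  0 | W B3 → L3 miss [D]
  1 | R B4 → L0 miss [-]
  2 | W B6 → L2 miss [D]
  3 | R B10 → L2 miss wb→B6 [-]
  4 | R B0 → L0 miss [-]
  5 | W B0 → L0 hit [D]
  6 | W B0 → L0 hit [D]
  7 | R B2 → L2 miss [-]
  8 | R B5 → L1 miss [-]
  9 | W B2 → L2 hit [D]
  10 | W B3 → L3 hit [D]

DIRTY = [0, 2, 3]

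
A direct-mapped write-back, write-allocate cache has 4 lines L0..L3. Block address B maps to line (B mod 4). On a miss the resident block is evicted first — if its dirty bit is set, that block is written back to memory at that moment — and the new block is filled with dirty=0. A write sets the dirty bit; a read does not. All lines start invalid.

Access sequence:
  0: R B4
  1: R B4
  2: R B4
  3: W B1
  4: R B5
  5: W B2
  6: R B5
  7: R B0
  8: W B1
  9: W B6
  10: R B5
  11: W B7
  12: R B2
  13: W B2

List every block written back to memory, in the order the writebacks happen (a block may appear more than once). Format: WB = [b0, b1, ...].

0: R B4 -> L0 miss  d=-]
1: R B4 -> L0 hit  d=-]
2: R B4 -> L0 hit  d=-]
3: W B1 -> L1 miss  d=D]
4: R B5 -> L1 miss wb->B1  d=-]
5: W B2 -> L2 miss  d=D]
6: R B5 -> L1 hit  d=-]
7: R B0 -> L0 miss  d=-]
8: W B1 -> L1 miss  d=D]
9: W B6 -> L2 miss wb->B2  d=D]
10: R B5 -> L1 miss wb->B1  d=-]
11: W B7 -> L3 miss  d=D]
12: R B2 -> L2 miss wb->B6  d=-]
13: W B2 -> L2 hit  d=D]

WB = [1, 2, 1, 6]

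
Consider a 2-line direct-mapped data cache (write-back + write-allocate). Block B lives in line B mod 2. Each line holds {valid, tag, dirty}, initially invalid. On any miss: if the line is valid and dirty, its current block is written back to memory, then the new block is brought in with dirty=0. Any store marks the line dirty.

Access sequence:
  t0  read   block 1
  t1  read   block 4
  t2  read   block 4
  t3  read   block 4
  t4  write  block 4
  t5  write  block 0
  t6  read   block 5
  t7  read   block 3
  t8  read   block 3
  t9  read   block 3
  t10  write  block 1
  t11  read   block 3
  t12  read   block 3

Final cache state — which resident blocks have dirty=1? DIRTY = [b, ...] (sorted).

DIRTY = [0]

0: R B1 → L1 miss [-]
1: R B4 → L0 miss [-]
2: R B4 → L0 hit [-]
3: R B4 → L0 hit [-]
4: W B4 → L0 hit [D]
5: W B0 → L0 miss wb→B4 [D]
6: R B5 → L1 miss [-]
7: R B3 → L1 miss [-]
8: R B3 → L1 hit [-]
9: R B3 → L1 hit [-]
10: W B1 → L1 miss [D]
11: R B3 → L1 miss wb→B1 [-]
12: R B3 → L1 hit [-]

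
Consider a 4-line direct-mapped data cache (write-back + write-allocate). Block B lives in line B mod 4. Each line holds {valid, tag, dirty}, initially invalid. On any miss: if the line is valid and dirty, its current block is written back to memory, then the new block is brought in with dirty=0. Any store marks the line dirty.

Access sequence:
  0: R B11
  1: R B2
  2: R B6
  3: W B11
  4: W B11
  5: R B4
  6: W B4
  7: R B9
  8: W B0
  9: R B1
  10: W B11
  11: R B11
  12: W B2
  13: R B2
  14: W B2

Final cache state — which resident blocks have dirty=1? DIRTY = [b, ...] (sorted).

0: R B11 -> L3 miss  d=-]
1: R B2 -> L2 miss  d=-]
2: R B6 -> L2 miss  d=-]
3: W B11 -> L3 hit  d=D]
4: W B11 -> L3 hit  d=D]
5: R B4 -> L0 miss  d=-]
6: W B4 -> L0 hit  d=D]
7: R B9 -> L1 miss  d=-]
8: W B0 -> L0 miss wb->B4  d=D]
9: R B1 -> L1 miss  d=-]
10: W B11 -> L3 hit  d=D]
11: R B11 -> L3 hit  d=D]
12: W B2 -> L2 miss  d=D]
13: R B2 -> L2 hit  d=D]
14: W B2 -> L2 hit  d=D]

DIRTY = [0, 2, 11]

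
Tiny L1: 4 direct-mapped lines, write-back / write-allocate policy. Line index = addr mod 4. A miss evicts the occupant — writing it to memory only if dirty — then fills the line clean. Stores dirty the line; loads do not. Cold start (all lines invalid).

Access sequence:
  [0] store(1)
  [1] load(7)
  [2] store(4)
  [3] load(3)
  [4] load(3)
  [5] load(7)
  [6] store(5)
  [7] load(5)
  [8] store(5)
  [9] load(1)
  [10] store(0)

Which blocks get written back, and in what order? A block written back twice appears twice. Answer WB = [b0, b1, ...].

WB = [1, 5, 4]

0: W B1 -> L1 miss  d=D]
1: R B7 -> L3 miss  d=-]
2: W B4 -> L0 miss  d=D]
3: R B3 -> L3 miss  d=-]
4: R B3 -> L3 hit  d=-]
5: R B7 -> L3 miss  d=-]
6: W B5 -> L1 miss wb->B1  d=D]
7: R B5 -> L1 hit  d=D]
8: W B5 -> L1 hit  d=D]
9: R B1 -> L1 miss wb->B5  d=-]
10: W B0 -> L0 miss wb->B4  d=D]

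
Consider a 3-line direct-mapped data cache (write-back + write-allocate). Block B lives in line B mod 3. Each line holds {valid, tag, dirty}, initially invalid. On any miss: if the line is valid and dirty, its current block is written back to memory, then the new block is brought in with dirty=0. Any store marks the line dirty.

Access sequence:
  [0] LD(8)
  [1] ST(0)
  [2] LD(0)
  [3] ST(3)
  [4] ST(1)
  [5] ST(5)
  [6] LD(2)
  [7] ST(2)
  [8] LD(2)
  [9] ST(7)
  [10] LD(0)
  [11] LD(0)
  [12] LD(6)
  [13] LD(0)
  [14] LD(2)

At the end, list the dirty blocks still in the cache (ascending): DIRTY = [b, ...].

DIRTY = [2, 7]

  0 | R B8 → L2 miss [-]
  1 | W B0 → L0 miss [D]
  2 | R B0 → L0 hit [D]
  3 | W B3 → L0 miss wb→B0 [D]
  4 | W B1 → L1 miss [D]
  5 | W B5 → L2 miss [D]
  6 | R B2 → L2 miss wb→B5 [-]
  7 | W B2 → L2 hit [D]
  8 | R B2 → L2 hit [D]
  9 | W B7 → L1 miss wb→B1 [D]
  10 | R B0 → L0 miss wb→B3 [-]
  11 | R B0 → L0 hit [-]
  12 | R B6 → L0 miss [-]
  13 | R B0 → L0 miss [-]
  14 | R B2 → L2 hit [D]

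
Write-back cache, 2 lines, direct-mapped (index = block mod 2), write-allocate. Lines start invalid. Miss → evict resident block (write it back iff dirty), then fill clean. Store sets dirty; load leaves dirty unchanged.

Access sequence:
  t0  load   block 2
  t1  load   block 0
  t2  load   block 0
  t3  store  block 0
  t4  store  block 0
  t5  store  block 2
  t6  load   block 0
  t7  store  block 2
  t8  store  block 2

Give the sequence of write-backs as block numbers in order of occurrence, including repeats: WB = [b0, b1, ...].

0: R B2 → L0 miss [-]
1: R B0 → L0 miss [-]
2: R B0 → L0 hit [-]
3: W B0 → L0 hit [D]
4: W B0 → L0 hit [D]
5: W B2 → L0 miss wb→B0 [D]
6: R B0 → L0 miss wb→B2 [-]
7: W B2 → L0 miss [D]
8: W B2 → L0 hit [D]

WB = [0, 2]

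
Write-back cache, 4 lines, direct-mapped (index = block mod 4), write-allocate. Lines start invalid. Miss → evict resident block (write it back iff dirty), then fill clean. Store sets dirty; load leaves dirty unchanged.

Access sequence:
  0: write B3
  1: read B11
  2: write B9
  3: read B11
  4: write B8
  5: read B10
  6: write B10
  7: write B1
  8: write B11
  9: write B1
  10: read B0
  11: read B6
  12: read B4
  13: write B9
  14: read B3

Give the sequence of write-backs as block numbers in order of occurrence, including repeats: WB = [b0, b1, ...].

WB = [3, 9, 8, 10, 1, 11]

0: W B3 -> L3 miss  d=D]
1: R B11 -> L3 miss wb->B3  d=-]
2: W B9 -> L1 miss  d=D]
3: R B11 -> L3 hit  d=-]
4: W B8 -> L0 miss  d=D]
5: R B10 -> L2 miss  d=-]
6: W B10 -> L2 hit  d=D]
7: W B1 -> L1 miss wb->B9  d=D]
8: W B11 -> L3 hit  d=D]
9: W B1 -> L1 hit  d=D]
10: R B0 -> L0 miss wb->B8  d=-]
11: R B6 -> L2 miss wb->B10  d=-]
12: R B4 -> L0 miss  d=-]
13: W B9 -> L1 miss wb->B1  d=D]
14: R B3 -> L3 miss wb->B11  d=-]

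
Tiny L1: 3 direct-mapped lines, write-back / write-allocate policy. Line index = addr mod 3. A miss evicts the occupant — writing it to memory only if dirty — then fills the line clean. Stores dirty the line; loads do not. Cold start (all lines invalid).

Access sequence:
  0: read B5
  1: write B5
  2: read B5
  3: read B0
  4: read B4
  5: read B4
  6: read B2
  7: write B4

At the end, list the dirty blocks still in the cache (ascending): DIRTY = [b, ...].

0: R B5 -> L2 miss  d=-]
1: W B5 -> L2 hit  d=D]
2: R B5 -> L2 hit  d=D]
3: R B0 -> L0 miss  d=-]
4: R B4 -> L1 miss  d=-]
5: R B4 -> L1 hit  d=-]
6: R B2 -> L2 miss wb->B5  d=-]
7: W B4 -> L1 hit  d=D]

DIRTY = [4]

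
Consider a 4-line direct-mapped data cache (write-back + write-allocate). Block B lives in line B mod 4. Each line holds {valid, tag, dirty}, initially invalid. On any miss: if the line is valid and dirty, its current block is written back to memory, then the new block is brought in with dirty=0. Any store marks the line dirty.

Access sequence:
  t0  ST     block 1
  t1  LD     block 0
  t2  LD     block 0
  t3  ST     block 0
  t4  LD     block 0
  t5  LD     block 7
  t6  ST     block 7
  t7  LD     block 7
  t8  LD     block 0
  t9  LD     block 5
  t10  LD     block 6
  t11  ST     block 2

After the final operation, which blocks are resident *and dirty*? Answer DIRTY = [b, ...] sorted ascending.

DIRTY = [0, 2, 7]

0: W B1 → L1 miss [D]
1: R B0 → L0 miss [-]
2: R B0 → L0 hit [-]
3: W B0 → L0 hit [D]
4: R B0 → L0 hit [D]
5: R B7 → L3 miss [-]
6: W B7 → L3 hit [D]
7: R B7 → L3 hit [D]
8: R B0 → L0 hit [D]
9: R B5 → L1 miss wb→B1 [-]
10: R B6 → L2 miss [-]
11: W B2 → L2 miss [D]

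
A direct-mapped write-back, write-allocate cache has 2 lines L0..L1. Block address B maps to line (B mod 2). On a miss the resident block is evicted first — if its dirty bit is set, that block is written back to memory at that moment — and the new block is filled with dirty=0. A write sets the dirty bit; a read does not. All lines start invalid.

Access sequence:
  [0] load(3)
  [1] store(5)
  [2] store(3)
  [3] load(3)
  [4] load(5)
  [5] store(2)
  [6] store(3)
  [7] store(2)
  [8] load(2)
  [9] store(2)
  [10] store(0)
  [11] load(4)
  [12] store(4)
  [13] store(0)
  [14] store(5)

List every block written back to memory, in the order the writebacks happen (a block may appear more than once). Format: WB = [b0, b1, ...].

  0 | R B3 → L1 miss [-]
  1 | W B5 → L1 miss [D]
  2 | W B3 → L1 miss wb→B5 [D]
  3 | R B3 → L1 hit [D]
  4 | R B5 → L1 miss wb→B3 [-]
  5 | W B2 → L0 miss [D]
  6 | W B3 → L1 miss [D]
  7 | W B2 → L0 hit [D]
  8 | R B2 → L0 hit [D]
  9 | W B2 → L0 hit [D]
  10 | W B0 → L0 miss wb→B2 [D]
  11 | R B4 → L0 miss wb→B0 [-]
  12 | W B4 → L0 hit [D]
  13 | W B0 → L0 miss wb→B4 [D]
  14 | W B5 → L1 miss wb→B3 [D]

WB = [5, 3, 2, 0, 4, 3]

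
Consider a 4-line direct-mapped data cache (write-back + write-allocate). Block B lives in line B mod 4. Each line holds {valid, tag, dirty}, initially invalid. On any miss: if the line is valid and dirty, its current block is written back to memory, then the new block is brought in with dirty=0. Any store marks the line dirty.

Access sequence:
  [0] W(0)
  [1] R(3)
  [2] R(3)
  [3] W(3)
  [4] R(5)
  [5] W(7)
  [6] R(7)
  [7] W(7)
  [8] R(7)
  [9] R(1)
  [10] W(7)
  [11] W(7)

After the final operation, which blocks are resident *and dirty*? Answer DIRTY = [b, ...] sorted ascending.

0: W B0 -> L0 miss  d=D]
1: R B3 -> L3 miss  d=-]
2: R B3 -> L3 hit  d=-]
3: W B3 -> L3 hit  d=D]
4: R B5 -> L1 miss  d=-]
5: W B7 -> L3 miss wb->B3  d=D]
6: R B7 -> L3 hit  d=D]
7: W B7 -> L3 hit  d=D]
8: R B7 -> L3 hit  d=D]
9: R B1 -> L1 miss  d=-]
10: W B7 -> L3 hit  d=D]
11: W B7 -> L3 hit  d=D]

DIRTY = [0, 7]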